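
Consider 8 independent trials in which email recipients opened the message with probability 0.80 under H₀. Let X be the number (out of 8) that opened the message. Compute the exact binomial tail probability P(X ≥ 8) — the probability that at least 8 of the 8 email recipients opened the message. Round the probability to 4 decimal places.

X ~ Binomial(n=8, p=0.80).
P(X ≥ 8) = C(8,8)·0.80^8·0.20^0.
= 0.167772 = 0.1678.

P = 0.1678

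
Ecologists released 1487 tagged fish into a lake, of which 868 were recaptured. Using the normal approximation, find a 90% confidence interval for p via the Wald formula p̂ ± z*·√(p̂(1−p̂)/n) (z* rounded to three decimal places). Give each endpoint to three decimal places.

With x = 868 successes in n = 1487, p̂ = 0.58373.
Standard error of p̂: √(0.242990/1487) = √0.000163410 = 0.012783.
The 90% critical value is z* = 1.645.
Margin = 1.645·0.012783 = 0.02103.
CI: 0.58373 ± 0.02103 = (0.563, 0.605).

(0.563, 0.605)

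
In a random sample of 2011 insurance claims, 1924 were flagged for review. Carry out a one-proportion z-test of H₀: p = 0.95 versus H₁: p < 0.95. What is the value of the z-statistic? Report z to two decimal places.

p̂ = 1924/2011 = 0.95674.
Under H₀, SE = √(p₀(1−p₀)/n) = √(0.95·0.05/2011) = √0.000023620 = 0.004860.
z = (0.95674 − 0.95)/0.004860 = 0.00674/0.004860 = 1.39.

z = 1.39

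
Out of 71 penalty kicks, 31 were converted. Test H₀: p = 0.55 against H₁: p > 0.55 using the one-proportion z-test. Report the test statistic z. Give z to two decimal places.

The sample proportion is 31/71 = 0.43662.
Null standard error: √(0.55·0.45/71) = √0.003485915 = 0.059042.
z = (p̂ − p₀)/SE = (0.43662 − 0.55)/0.059042 = -1.92.

z = -1.92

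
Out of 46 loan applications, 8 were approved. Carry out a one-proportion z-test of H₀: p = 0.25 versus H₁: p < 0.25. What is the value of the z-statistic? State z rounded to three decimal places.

z = -1.192

With x = 8 successes in n = 46, p̂ = 0.17391.
Null standard error: √(0.25·0.75/46) = √0.004076087 = 0.063844.
Test statistic: z = -0.07609/0.063844 = -1.192.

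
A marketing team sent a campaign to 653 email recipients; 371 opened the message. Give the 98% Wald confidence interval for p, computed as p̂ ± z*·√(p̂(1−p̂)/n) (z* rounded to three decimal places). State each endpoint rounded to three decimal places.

(0.523, 0.613)

Sample proportion p̂ = 371/653 = 0.56815.
SE(p̂) = √(0.56815·0.43185/653) = 0.019384.
For 98% confidence, z* = 2.326.
Margin = 2.326·0.019384 = 0.04509.
So the interval runs from 0.523 to 0.613.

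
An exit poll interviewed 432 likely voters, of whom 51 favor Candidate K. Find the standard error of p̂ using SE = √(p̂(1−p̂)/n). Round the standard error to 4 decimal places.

The sample proportion is 51/432 = 0.11806.
p̂(1−p̂) = 0.11806·0.88194 = 0.104122.
Dividing by n and taking the root: √0.000241023 = 0.0155.

SE = 0.0155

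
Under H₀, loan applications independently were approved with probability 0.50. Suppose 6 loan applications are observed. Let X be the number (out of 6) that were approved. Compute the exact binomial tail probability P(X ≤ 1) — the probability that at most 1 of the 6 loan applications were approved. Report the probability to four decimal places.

X ~ Binomial(n=6, p=0.50).
P(X ≤ 1) = C(6,0)·0.50^0·0.50^6 + C(6,1)·0.50^1·0.50^5.
= 0.015625 + 0.093750 = 0.1094.

P = 0.1094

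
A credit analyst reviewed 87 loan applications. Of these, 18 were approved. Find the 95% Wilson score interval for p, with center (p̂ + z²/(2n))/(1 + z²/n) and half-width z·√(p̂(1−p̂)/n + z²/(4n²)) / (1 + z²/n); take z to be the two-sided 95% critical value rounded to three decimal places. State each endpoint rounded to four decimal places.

p̂ = 18/87 = 0.20690; z = 1.960, so z² = 3.841600.
Denominator 1 + z²/n = 1 + 3.841600/87 = 1.044156.
Center = (0.20690 + 0.022078)/1.044156 = 0.21929.
Radicand: p̂(1−p̂)/n + z²/(4n²) = 0.001886096 + 0.000126886 = 0.002012982.
Half-width = 1.960·√0.002012982/1.044156 = 0.08422.
So the interval runs from 0.1351 to 0.3035.

(0.1351, 0.3035)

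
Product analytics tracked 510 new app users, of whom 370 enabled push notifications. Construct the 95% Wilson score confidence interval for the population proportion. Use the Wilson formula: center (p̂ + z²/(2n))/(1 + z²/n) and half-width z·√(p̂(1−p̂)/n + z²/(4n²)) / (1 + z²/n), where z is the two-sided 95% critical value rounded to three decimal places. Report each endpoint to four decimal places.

(0.6852, 0.7624)

Here p̂ = 370/510 = 0.72549 and z = 1.960 (z² = 3.841600).
1 + z²/n = 1.007533.
Adjusted center: (0.72549 + z²/(2n))/1.007533 = 0.72380.
Radicand: p̂(1−p̂)/n + z²/(4n²) = 0.000390498 + 0.000003692 = 0.000394190.
Half-width = z·√(radicand)/denom = 1.960·0.019854/1.007533 = 0.03862.
Interval: 0.72380 ± 0.03862 → (0.6852, 0.7624).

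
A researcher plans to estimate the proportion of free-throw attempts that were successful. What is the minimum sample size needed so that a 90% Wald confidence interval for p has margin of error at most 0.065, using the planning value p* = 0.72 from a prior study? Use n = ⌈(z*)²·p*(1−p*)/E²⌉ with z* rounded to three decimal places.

n = 130

The 90% critical value is z* = 1.645.
p*(1−p*) = 0.72·0.28 = 0.2016.
Required n before rounding: 2.706025 × 0.2016 / 0.065² = 129.121.
⌈129.121⌉ = 130.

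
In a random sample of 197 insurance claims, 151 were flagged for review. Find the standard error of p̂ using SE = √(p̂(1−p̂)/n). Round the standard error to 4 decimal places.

SE = 0.0301

Sample proportion p̂ = 151/197 = 0.76650.
p̂(1−p̂) = 0.178978.
SE = √(0.178978/197) = √0.000908518 = 0.0301.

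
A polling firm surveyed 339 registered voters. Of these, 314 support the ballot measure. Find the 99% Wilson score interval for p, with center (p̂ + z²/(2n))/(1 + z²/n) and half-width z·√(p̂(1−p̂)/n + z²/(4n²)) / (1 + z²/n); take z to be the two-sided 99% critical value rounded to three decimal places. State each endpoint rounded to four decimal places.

Here p̂ = 314/339 = 0.92625 and z = 2.576 (z² = 6.635776).
Denominator 1 + z²/n = 1 + 6.635776/339 = 1.019575.
Center = (0.92625 + 0.009787)/1.019575 = 0.91807.
Radicand: p̂(1−p̂)/n + z²/(4n²) = 0.000201498 + 0.000014436 = 0.000215934.
Half-width = z·√(radicand)/denom = 2.576·0.014695/1.019575 = 0.03713.
So the interval runs from 0.8809 to 0.9552.

(0.8809, 0.9552)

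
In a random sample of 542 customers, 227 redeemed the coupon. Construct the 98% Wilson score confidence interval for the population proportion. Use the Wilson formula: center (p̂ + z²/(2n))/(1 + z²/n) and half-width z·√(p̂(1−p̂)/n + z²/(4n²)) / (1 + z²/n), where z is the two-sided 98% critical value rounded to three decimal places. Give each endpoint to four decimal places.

(0.3706, 0.4687)

Here p̂ = 227/542 = 0.41882 and z = 2.326 (z² = 5.410276).
1 + z²/n = 1.009982.
Center = (0.41882 + 0.004991)/1.009982 = 0.41962.
Radicand: p̂(1−p̂)/n + z²/(4n²) = 0.000449095 + 0.000004604 = 0.000453699.
Half-width = z·√(radicand)/denom = 2.326·0.021300/1.009982 = 0.04905.
Interval: 0.41962 ± 0.04905 → (0.3706, 0.4687).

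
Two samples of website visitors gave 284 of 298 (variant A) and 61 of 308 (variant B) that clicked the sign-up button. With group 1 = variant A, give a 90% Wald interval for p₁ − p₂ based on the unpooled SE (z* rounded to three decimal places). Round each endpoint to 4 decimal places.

p̂₁ = 0.95302, p̂₂ = 0.19805, so the observed difference is 0.75497.
SE = √(0.000150244 + 0.000515673) = √0.000665917 = 0.025805.
The 90% critical value is z* = 1.645. Margin = 1.645·0.025805 = 0.04245.
So the interval runs from 0.7125 to 0.7974.

(0.7125, 0.7974)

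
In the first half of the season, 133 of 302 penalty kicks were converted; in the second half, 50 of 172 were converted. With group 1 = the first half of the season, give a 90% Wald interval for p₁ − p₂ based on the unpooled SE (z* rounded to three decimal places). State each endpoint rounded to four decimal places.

(0.0759, 0.2235)

p̂₁ = 133/302 = 0.44040, p̂₂ = 50/172 = 0.29070; p̂₁ − p̂₂ = 0.14970.
SE = √(0.000816051 + 0.001198794) = √0.002014845 = 0.044887.
For 90% confidence, z* = 1.645. Margin = 1.645·0.044887 = 0.07384.
So the interval runs from 0.0759 to 0.2235.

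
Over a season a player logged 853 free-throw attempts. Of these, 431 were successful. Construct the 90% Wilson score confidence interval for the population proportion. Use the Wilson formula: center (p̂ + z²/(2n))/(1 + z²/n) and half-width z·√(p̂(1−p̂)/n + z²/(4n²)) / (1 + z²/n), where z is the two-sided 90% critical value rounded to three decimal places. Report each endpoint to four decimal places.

p̂ = 431/853 = 0.50528; z = 1.645, so z² = 2.706025.
Denominator 1 + z²/n = 1 + 2.706025/853 = 1.003172.
Center = (0.50528 + 0.001586)/1.003172 = 0.50526.
Radicand: p̂(1−p̂)/n + z²/(4n²) = 0.000293051 + 0.000000930 = 0.000293981.
Half-width = z·√(radicand)/denom = 1.645·0.017146/1.003172 = 0.02812.
CI: 0.50526 ± 0.02812 = (0.4771, 0.5334).

(0.4771, 0.5334)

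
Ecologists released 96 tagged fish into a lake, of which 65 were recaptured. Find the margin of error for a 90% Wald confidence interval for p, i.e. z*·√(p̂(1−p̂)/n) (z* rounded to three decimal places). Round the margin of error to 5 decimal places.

ME = 0.07850

p̂ = 65/96 = 0.67708.
Standard error of p̂: √(0.218641/96) = √0.002277516 = 0.047723.
For 90% confidence, z* = 1.645.
So ME = 0.07850.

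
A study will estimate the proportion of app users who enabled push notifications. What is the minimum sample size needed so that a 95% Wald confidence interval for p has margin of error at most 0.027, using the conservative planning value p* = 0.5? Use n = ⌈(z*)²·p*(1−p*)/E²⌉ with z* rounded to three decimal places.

n = 1318

The 95% critical value is z* = 1.960.
p*(1−p*) = 0.50·0.50 = 0.2500.
Required n before rounding: 3.841600 × 0.2500 / 0.027² = 1317.421.
Rounding up, n = 1318.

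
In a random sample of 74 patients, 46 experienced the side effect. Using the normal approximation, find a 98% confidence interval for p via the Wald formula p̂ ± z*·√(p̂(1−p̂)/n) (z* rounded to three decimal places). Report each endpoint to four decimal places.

(0.4905, 0.7528)

Sample proportion p̂ = 46/74 = 0.62162.
Standard error of p̂: √(0.235208/74) = √0.003178489 = 0.056378.
z* = 2.326 at the 98% level.
Margin = 2.326·0.056378 = 0.13114.
Interval: 0.62162 ± 0.13114 → (0.4905, 0.7528).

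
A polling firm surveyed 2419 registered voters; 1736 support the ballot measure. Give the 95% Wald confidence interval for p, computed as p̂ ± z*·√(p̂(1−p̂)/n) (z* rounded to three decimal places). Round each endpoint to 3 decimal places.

p̂ = 1736/2419 = 0.71765.
SE(p̂) = √(0.71765·0.28235/2419) = 0.009152.
The 95% critical value is z* = 1.960.
Margin = 1.960·0.009152 = 0.01794.
CI: 0.71765 ± 0.01794 = (0.700, 0.736).

(0.700, 0.736)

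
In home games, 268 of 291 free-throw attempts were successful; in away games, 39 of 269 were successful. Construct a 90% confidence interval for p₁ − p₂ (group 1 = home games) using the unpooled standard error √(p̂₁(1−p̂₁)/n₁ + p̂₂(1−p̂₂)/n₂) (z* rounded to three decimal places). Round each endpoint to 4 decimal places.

p̂₁ = 0.92096, p̂₂ = 0.14498, so the observed difference is 0.77598.
SE = √(0.000250140 + 0.000460825) = √0.000710965 = 0.026664.
z* = 1.645 at the 90% level. Margin = 1.645·0.026664 = 0.04386.
Interval: 0.77598 ± 0.04386 → (0.7321, 0.8198).

(0.7321, 0.8198)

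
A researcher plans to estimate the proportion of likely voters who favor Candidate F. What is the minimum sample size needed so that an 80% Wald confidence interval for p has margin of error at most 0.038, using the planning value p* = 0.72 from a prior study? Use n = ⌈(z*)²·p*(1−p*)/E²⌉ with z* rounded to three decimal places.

The 80% critical value is z* = 1.282.
p*(1−p*) = 0.2016.
Required n before rounding: 1.643524 × 0.2016 / 0.038² = 229.456.
⌈229.456⌉ = 230.

n = 230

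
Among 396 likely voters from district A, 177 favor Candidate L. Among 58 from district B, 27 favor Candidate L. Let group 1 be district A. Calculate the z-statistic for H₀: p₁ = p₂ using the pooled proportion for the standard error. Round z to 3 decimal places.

Sample proportions: p̂₁ = 177/396 = 0.44697 and p̂₂ = 27/58 = 0.46552.
Pooling: p̂ = 204/454 = 0.44934.
Pooled SE = √[0.2474335·0.01976663] ≈ 0.069935.
z = (p̂₁ − p̂₂)/SE = (0.44697 − 0.46552)/0.069935 = -0.01855/0.069935 = -0.265.

z = -0.265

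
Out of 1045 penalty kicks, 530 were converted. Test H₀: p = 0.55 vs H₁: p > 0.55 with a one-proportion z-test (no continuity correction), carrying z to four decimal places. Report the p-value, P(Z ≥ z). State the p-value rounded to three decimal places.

p-value = 0.997

Sample proportion p̂ = 530/1045 = 0.50718.
Null standard error: √(0.55·0.45/1045) = √0.000236842 = 0.015390.
z = (p̂ − p₀)/SE = (530/1045 − 0.55)/0.015390 ≈ -2.7826.
p-value = P(Z ≥ z) with z = -2.7826 → 0.997.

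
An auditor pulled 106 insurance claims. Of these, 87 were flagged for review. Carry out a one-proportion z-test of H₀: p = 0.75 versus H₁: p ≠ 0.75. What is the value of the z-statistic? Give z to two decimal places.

p̂ = 87/106 = 0.82075.
Under H₀, SE = √(p₀(1−p₀)/n) = √(0.75·0.25/106) = √0.001768868 = 0.042058.
z = (p̂ − p₀)/SE = (0.82075 − 0.75)/0.042058 = 1.68.

z = 1.68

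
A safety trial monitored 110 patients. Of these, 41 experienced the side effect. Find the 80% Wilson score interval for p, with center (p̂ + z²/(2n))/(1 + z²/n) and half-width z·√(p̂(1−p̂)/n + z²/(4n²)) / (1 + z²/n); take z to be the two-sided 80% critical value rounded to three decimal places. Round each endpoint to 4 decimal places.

Here p̂ = 41/110 = 0.37273 and z = 1.282 (z² = 1.643524).
Denominator 1 + z²/n = 1 + 1.643524/110 = 1.014941.
Adjusted center: (0.37273 + z²/(2n))/1.014941 = 0.37460.
Radicand: p̂(1−p̂)/n + z²/(4n²) = 0.002125470 + 0.000033957 = 0.002159427.
Half-width = z·√(radicand)/denom = 1.282·0.046470/1.014941 = 0.05870.
CI: 0.37460 ± 0.05870 = (0.3159, 0.4333).

(0.3159, 0.4333)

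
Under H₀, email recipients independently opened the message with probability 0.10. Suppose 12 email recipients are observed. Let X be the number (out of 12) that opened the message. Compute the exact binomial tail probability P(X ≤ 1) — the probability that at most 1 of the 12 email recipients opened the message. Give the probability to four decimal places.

P = 0.6590

X is binomial with n = 12 and p = 0.10.
P(X ≤ 1) = C(12,0)·0.10^0·0.90^12 + C(12,1)·0.10^1·0.90^11.
= 0.282430 + 0.376573 = 0.6590.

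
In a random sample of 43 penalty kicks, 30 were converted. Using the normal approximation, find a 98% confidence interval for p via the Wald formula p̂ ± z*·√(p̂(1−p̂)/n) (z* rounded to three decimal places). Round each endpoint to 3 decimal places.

With x = 30 successes in n = 43, p̂ = 0.69767.
Standard error of p̂: √(0.210925/43) = √0.004905228 = 0.070037.
The 98% critical value is z* = 2.326.
Margin = 2.326·0.070037 = 0.16291.
CI: 0.69767 ± 0.16291 = (0.535, 0.861).

(0.535, 0.861)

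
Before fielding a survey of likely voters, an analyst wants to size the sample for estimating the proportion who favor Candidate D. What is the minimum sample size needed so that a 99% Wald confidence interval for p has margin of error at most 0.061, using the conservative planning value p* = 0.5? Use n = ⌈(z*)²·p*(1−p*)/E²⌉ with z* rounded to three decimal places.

The 99% critical value is z* = 2.576.
p*(1−p*) = 0.50·0.50 = 0.2500.
(z*)²·p*(1−p*)/E² = 6.635776·0.2500/0.003721 = 445.833.
Rounding up, n = 446.

n = 446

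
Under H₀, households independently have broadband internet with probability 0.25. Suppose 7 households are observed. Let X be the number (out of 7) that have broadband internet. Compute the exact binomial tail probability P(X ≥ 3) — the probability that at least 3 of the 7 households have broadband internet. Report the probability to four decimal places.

X is binomial with n = 7 and p = 0.25.
P(X ≥ 3) = Σ_{j=3}^{7} C(7,j)·0.25^j·0.75^{7−j}.
= 0.173035 + 0.057678 + 0.011536 + 0.001282 + 0.000061 = 0.2436.

P = 0.2436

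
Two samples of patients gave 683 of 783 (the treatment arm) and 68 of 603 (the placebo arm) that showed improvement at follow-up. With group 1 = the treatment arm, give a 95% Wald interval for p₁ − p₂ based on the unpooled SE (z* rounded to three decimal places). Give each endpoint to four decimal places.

(0.7251, 0.7939)

p̂₁ = 683/783 = 0.87229, p̂₂ = 68/603 = 0.11277; p̂₁ − p̂₂ = 0.75952.
Unpooled SE = √(p̂₁(1−p̂₁)/n₁ + p̂₂(1−p̂₂)/n₂) = √(0.000142277 + 0.000165925) = 0.017556.
z* = 1.960 at the 95% level. Margin of error = 0.03441.
Interval: 0.75952 ± 0.03441 → (0.7251, 0.7939).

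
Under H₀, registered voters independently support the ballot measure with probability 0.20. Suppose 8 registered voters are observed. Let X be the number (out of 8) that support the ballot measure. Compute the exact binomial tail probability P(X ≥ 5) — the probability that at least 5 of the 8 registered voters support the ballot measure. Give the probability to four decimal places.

P = 0.0104

X ~ Binomial(n=8, p=0.20).
P(X ≥ 5) = C(8,5)·0.20^5·0.80^3 + C(8,6)·0.20^6·0.80^2 + C(8,7)·0.20^7·0.80^1 + C(8,8)·0.20^8·0.80^0.
= 0.009175 + 0.001147 + 0.000082 + 0.000003 = 0.0104.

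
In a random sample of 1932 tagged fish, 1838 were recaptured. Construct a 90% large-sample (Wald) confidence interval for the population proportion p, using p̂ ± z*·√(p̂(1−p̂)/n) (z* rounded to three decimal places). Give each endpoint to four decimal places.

p̂ = 1838/1932 = 0.95135.
SE(p̂) = √(0.95135·0.04865/1932) = 0.004895.
The 90% critical value is z* = 1.645.
Margin = 1.645·0.004895 = 0.00805.
Interval: 0.95135 ± 0.00805 → (0.9433, 0.9594).

(0.9433, 0.9594)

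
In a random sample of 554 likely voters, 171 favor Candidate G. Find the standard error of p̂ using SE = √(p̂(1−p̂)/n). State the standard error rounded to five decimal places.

The sample proportion is 171/554 = 0.30866.
p̂(1−p̂) = 0.213389.
Dividing by n and taking the root: √0.000385179 = 0.01963.

SE = 0.01963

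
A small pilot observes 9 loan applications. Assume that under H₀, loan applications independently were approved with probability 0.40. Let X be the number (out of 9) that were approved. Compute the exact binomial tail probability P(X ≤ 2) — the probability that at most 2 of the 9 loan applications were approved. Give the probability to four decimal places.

P = 0.2318

X ~ Binomial(n=9, p=0.40).
P(X ≤ 2) = C(9,0)·0.40^0·0.60^9 + C(9,1)·0.40^1·0.60^8 + C(9,2)·0.40^2·0.60^7.
= 0.010078 + 0.060466 + 0.161243 = 0.2318.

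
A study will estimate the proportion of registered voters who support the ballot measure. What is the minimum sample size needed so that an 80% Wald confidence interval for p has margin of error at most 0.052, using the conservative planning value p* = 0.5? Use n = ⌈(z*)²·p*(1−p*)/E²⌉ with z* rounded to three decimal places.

For 80% confidence, z* = 1.282.
p*(1−p*) = 0.50·0.50 = 0.2500.
Required n before rounding: 1.643524 × 0.2500 / 0.052² = 151.953.
⌈151.953⌉ = 152.

n = 152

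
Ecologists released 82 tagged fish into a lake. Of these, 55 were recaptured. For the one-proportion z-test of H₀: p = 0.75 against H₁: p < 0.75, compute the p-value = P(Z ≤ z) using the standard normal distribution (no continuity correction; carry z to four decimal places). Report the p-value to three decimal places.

p-value = 0.049

With x = 55 successes in n = 82, p̂ = 0.67073.
SE₀ = √(0.75·0.25/82) = 0.047818.
z = (p̂ − p₀)/SE = (55/82 − 0.75)/0.047818 ≈ -1.6577.
From the standard normal, P(Z ≤ z) = 0.049.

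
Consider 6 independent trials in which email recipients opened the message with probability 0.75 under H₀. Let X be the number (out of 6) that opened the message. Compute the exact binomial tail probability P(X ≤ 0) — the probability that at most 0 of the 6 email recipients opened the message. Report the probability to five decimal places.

P = 0.00024

X is binomial with n = 6 and p = 0.75.
P(X ≤ 0) = C(6,0)·0.75^0·0.25^6.
= 0.000244 = 0.00024.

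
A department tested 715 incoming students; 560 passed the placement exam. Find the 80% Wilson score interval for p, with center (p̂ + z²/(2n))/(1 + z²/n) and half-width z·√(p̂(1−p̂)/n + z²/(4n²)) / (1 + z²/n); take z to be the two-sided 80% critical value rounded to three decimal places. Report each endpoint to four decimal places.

(0.7628, 0.8023)

Here p̂ = 560/715 = 0.78322 and z = 1.282 (z² = 1.643524).
Denominator 1 + z²/n = 1 + 1.643524/715 = 1.002299.
Center = (0.78322 + 0.001149)/1.002299 = 0.78257.
Radicand: p̂(1−p̂)/n + z²/(4n²) = 0.000237466 + 0.000000804 = 0.000238270.
Half-width = z·√(radicand)/denom = 1.282·0.015436/1.002299 = 0.01974.
Interval: 0.78257 ± 0.01974 → (0.7628, 0.8023).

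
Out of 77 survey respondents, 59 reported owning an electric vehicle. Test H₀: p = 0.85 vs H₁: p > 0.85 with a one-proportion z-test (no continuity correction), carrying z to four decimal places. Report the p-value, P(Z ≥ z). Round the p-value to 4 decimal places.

p̂ = 59/77 = 0.76623.
SE₀ = √(0.85·0.15/77) = 0.040692.
Test statistic (full precision, shown to 4 dp): z = (59/77 − 0.85)/SE₀ ≈ -2.0585.
From the standard normal, P(Z ≥ z) = 0.9802.

p-value = 0.9802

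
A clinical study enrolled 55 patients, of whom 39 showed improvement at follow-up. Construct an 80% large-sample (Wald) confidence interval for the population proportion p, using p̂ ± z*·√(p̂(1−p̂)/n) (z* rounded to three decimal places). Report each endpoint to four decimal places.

p̂ = 39/55 = 0.70909.
SE(p̂) = √(0.70909·0.29091/55) = 0.061242.
For 80% confidence, z* = 1.282.
Margin of error: 1.282 × 0.061242 = 0.07851.
Interval: 0.70909 ± 0.07851 → (0.6306, 0.7876).

(0.6306, 0.7876)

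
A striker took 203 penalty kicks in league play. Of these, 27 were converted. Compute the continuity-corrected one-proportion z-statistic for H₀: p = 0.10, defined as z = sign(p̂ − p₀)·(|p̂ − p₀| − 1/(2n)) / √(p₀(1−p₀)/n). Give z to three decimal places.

The sample proportion is 27/203 = 0.13300. p̂ − p₀ = 0.033005.
Continuity correction 1/(2n) = 1/406 = 0.002463.
Corrected numerator: |0.033005| − 0.002463 = 0.030542.
Null standard error: √(0.10·0.90/203) = √0.000443350 = 0.021056.
z = +0.030542/0.021056 = 1.451.

z = 1.451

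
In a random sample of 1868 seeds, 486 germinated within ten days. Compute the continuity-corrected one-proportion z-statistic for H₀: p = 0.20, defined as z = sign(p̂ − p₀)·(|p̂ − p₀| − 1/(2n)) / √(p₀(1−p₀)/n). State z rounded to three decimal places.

z = 6.473

The sample proportion is 486/1868 = 0.26017. p̂ − p₀ = 0.060171.
Continuity correction 1/(2n) = 1/3736 = 0.000268.
Corrected numerator: |0.060171| − 0.000268 = 0.059903.
Under H₀, SE = √(p₀(1−p₀)/n) = √(0.20·0.80/1868) = √0.000085653 = 0.009255.
z = +0.059903/0.009255 = 6.473.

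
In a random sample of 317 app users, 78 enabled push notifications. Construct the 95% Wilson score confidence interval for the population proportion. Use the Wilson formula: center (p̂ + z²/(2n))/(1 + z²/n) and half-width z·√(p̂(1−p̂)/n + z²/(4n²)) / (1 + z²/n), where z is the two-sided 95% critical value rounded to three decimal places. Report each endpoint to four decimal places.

(0.2019, 0.2963)

Here p̂ = 78/317 = 0.24606 and z = 1.960 (z² = 3.841600).
Denominator 1 + z²/n = 1 + 3.841600/317 = 1.012119.
Center = (0.24606 + 0.006059)/1.012119 = 0.24910.
Radicand: p̂(1−p̂)/n + z²/(4n²) = 0.000585214 + 0.000009557 = 0.000594771.
Half-width = 1.960·√0.000594771/1.012119 = 0.04723.
CI: 0.24910 ± 0.04723 = (0.2019, 0.2963).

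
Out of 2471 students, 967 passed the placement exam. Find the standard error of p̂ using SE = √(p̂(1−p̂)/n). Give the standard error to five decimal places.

SE = 0.00982

With x = 967 successes in n = 2471, p̂ = 0.39134.
p̂(1−p̂) = 0.39134·0.60866 = 0.238193.
SE = √(0.238193/2471) = √0.000096395 = 0.00982.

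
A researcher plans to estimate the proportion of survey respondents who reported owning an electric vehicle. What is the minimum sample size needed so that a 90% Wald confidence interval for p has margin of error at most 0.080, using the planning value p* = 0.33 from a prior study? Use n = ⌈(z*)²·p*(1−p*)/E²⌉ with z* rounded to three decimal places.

For 90% confidence, z* = 1.645.
p*(1−p*) = 0.33·0.67 = 0.2211.
Required n before rounding: 2.706025 × 0.2211 / 0.080² = 93.485.
⌈93.485⌉ = 94.

n = 94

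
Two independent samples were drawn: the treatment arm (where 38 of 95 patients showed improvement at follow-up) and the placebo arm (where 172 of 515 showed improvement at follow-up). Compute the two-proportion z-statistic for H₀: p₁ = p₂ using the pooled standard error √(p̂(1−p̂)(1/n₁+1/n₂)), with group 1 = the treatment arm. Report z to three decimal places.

Sample proportions: p̂₁ = 38/95 = 0.40000 and p̂₂ = 172/515 = 0.33398.
Pooling: p̂ = 210/610 = 0.34426.
Pooled SE = √[0.2257458·0.01246806] ≈ 0.053053.
z = (p̂₁ − p̂₂)/SE = (0.40000 − 0.33398)/0.053053 = 0.06602/0.053053 = 1.244.

z = 1.244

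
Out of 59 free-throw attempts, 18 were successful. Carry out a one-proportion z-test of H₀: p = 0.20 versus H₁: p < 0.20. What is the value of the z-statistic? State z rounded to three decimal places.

With x = 18 successes in n = 59, p̂ = 0.30508.
Under H₀, SE = √(p₀(1−p₀)/n) = √(0.20·0.80/59) = √0.002711864 = 0.052076.
z = (0.30508 − 0.20)/0.052076 = 0.10508/0.052076 = 2.018.

z = 2.018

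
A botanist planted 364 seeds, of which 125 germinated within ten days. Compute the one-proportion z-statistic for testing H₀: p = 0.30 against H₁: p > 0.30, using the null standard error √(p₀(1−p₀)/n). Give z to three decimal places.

With x = 125 successes in n = 364, p̂ = 0.34341.
Null standard error: √(0.30·0.70/364) = √0.000576923 = 0.024019.
Test statistic: z = 0.04341/0.024019 = 1.807.

z = 1.807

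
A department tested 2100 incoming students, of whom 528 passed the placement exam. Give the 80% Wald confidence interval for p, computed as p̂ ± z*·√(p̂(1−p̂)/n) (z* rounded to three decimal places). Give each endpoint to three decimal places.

With x = 528 successes in n = 2100, p̂ = 0.25143.
SE = √(p̂(1−p̂)/n) = √(0.188212/2100) = 0.009467.
For 80% confidence, z* = 1.282.
Margin of error: 1.282 × 0.009467 = 0.01214.
Interval: 0.25143 ± 0.01214 → (0.239, 0.264).

(0.239, 0.264)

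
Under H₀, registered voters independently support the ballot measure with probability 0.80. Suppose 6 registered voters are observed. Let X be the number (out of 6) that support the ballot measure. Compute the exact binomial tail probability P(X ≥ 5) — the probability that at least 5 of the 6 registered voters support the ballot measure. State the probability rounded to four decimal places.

P = 0.6554

X ~ Binomial(n=6, p=0.80).
P(X ≥ 5) = C(6,5)·0.80^5·0.20^1 + C(6,6)·0.80^6·0.20^0.
= 0.393216 + 0.262144 = 0.6554.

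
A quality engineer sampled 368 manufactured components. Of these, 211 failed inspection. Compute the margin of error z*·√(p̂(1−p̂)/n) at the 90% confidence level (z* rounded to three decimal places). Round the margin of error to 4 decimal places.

ME = 0.0424

p̂ = 211/368 = 0.57337.
Standard error of p̂: √(0.244617/368) = √0.000664720 = 0.025782.
z* = 1.645 at the 90% level.
So ME = 0.0424.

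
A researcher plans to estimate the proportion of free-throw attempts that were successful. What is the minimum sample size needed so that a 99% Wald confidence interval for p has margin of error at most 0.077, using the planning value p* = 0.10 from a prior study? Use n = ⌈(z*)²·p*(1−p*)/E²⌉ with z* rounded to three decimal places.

n = 101

For 99% confidence, z* = 2.576.
p*(1−p*) = 0.10·0.90 = 0.0900.
Required n before rounding: 6.635776 × 0.0900 / 0.077² = 100.729.
⌈100.729⌉ = 101.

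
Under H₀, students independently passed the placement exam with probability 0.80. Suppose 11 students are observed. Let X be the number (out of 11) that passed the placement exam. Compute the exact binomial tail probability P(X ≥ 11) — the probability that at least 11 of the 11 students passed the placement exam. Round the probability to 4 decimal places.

X ~ Binomial(n=11, p=0.80).
P(X ≥ 11) = C(11,11)·0.80^11·0.20^0.
= 0.085899 = 0.0859.

P = 0.0859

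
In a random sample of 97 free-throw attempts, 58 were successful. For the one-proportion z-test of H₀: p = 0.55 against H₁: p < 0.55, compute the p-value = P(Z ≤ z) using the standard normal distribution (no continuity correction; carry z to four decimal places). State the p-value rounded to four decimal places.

Sample proportion p̂ = 58/97 = 0.59794.
Null standard error: √(0.55·0.45/97) = √0.002551546 = 0.050513.
Test statistic (full precision, shown to 4 dp): z = (58/97 − 0.55)/SE₀ ≈ 0.9490.
p-value = P(Z ≤ z) with z = 0.9490 → 0.8287.

p-value = 0.8287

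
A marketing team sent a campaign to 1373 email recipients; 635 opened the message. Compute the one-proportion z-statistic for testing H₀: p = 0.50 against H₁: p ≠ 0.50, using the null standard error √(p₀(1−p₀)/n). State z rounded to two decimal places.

The sample proportion is 635/1373 = 0.46249.
Null standard error: √(0.50·0.50/1373) = √0.000182083 = 0.013494.
z = (p̂ − p₀)/SE = (0.46249 − 0.50)/0.013494 = -2.78.

z = -2.78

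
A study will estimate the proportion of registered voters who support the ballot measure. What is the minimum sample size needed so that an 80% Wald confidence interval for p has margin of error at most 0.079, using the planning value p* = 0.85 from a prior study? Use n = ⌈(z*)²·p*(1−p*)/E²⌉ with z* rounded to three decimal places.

The 80% critical value is z* = 1.282.
p*(1−p*) = 0.1275.
Required n before rounding: 1.643524 × 0.1275 / 0.079² = 33.576.
Rounding up, n = 34.

n = 34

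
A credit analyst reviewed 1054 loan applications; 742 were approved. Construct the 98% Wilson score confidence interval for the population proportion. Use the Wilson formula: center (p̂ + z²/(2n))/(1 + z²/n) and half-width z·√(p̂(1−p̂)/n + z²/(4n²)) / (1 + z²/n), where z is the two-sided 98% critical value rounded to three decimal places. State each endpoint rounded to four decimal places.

Here p̂ = 742/1054 = 0.70398 and z = 2.326 (z² = 5.410276).
Denominator 1 + z²/n = 1 + 5.410276/1054 = 1.005133.
Adjusted center: (0.70398 + z²/(2n))/1.005133 = 0.70294.
Radicand: p̂(1−p̂)/n + z²/(4n²) = 0.000197714 + 0.000001218 = 0.000198932.
Half-width = 2.326·√0.000198932/1.005133 = 0.03264.
Interval: 0.70294 ± 0.03264 → (0.6703, 0.7356).

(0.6703, 0.7356)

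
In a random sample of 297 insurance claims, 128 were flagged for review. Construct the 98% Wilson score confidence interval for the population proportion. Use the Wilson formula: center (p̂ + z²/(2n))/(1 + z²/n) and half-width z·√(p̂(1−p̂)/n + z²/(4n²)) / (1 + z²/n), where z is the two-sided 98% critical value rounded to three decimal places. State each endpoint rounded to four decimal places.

(0.3660, 0.4985)

p̂ = 128/297 = 0.43098; z = 2.326, so z² = 5.410276.
Denominator 1 + z²/n = 1 + 5.410276/297 = 1.018216.
Adjusted center: (0.43098 + z²/(2n))/1.018216 = 0.43221.
Radicand: p̂(1−p̂)/n + z²/(4n²) = 0.000825710 + 0.000015334 = 0.000841044.
Half-width = 2.326·√0.000841044/1.018216 = 0.06625.
So the interval runs from 0.3660 to 0.4985.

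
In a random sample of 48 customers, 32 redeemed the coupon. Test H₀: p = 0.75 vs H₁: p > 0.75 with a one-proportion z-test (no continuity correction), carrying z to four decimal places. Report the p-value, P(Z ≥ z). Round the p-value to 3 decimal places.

With x = 32 successes in n = 48, p̂ = 0.66667.
SE₀ = √(0.75·0.25/48) = 0.062500.
z = (p̂ − p₀)/SE = (32/48 − 0.75)/0.062500 ≈ -1.3333.
From the standard normal, P(Z ≥ z) = 0.909.

p-value = 0.909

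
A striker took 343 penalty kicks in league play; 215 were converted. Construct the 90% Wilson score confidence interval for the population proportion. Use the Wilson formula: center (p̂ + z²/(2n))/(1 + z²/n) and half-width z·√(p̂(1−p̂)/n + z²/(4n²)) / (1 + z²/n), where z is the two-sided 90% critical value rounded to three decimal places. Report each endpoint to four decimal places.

p̂ = 215/343 = 0.62682; z = 1.645, so z² = 2.706025.
Denominator 1 + z²/n = 1 + 2.706025/343 = 1.007889.
Adjusted center: (0.62682 + z²/(2n))/1.007889 = 0.62583.
Radicand: p̂(1−p̂)/n + z²/(4n²) = 0.000681971 + 0.000005750 = 0.000687721.
Half-width = 1.645·√0.000687721/1.007889 = 0.04280.
So the interval runs from 0.5830 to 0.6686.

(0.5830, 0.6686)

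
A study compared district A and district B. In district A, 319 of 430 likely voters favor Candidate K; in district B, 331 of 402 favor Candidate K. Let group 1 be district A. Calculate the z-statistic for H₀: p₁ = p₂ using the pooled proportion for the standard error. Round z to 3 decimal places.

z = -2.842

Sample proportions: p̂₁ = 319/430 = 0.74186 and p̂₂ = 331/402 = 0.82338.
Pooled p̂ = (319+331)/(430+402) = 650/832 = 0.78125.
SE = √[p̂(1−p̂)(1/n₁+1/n₂)] = √[0.78125·0.21875·(1/430+1/402)] ≈ 0.028680.
z = -0.08152/0.028680 = -2.842.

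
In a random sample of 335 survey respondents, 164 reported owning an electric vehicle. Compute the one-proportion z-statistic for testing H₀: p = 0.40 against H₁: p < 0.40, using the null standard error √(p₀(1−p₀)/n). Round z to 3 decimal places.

With x = 164 successes in n = 335, p̂ = 0.48955.
Under H₀, SE = √(p₀(1−p₀)/n) = √(0.40·0.60/335) = √0.000716418 = 0.026766.
z = (p̂ − p₀)/SE = (0.48955 − 0.40)/0.026766 = 3.346.

z = 3.346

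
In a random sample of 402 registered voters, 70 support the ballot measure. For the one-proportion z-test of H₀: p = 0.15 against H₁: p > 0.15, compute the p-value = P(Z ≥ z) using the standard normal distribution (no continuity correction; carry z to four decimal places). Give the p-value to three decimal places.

p̂ = 70/402 = 0.17413.
SE₀ = √(0.15·0.85/402) = 0.017809.
z = (p̂ − p₀)/SE = (70/402 − 0.15)/0.017809 ≈ 1.3549.
p-value = P(Z ≥ z) with z = 1.3549 → 0.088.

p-value = 0.088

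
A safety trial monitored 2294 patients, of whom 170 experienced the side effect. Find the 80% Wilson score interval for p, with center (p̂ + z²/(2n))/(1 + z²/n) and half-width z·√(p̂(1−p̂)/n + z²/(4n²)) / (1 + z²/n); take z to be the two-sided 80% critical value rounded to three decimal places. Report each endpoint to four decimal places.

(0.0674, 0.0814)

p̂ = 170/2294 = 0.07411; z = 1.282, so z² = 1.643524.
Denominator 1 + z²/n = 1 + 1.643524/2294 = 1.000716.
Center = (0.07411 + 0.000358)/1.000716 = 0.07441.
Radicand: p̂(1−p̂)/n + z²/(4n²) = 0.000029910 + 0.000000078 = 0.000029988.
Half-width = z·√(radicand)/denom = 1.282·0.005476/1.000716 = 0.00702.
So the interval runs from 0.0674 to 0.0814.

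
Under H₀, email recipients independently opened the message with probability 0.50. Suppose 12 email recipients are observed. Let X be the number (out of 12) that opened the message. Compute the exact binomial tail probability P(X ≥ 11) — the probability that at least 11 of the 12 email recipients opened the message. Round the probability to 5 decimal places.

P = 0.00317

X is binomial with n = 12 and p = 0.50.
P(X ≥ 11) = C(12,11)·0.50^11·0.50^1 + C(12,12)·0.50^12·0.50^0.
= 0.002930 + 0.000244 = 0.00317.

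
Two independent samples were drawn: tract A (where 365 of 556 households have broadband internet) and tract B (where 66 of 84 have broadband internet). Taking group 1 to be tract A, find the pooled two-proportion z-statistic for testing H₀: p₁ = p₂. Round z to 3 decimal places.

z = -2.354

Sample proportions: p̂₁ = 365/556 = 0.65647 and p̂₂ = 66/84 = 0.78571.
Pooling: p̂ = 431/640 = 0.67344.
SE = √[p̂(1−p̂)(1/n₁+1/n₂)] = √[0.67344·0.32656·(1/556+1/84)] ≈ 0.054897.
z = -0.12924/0.054897 = -2.354.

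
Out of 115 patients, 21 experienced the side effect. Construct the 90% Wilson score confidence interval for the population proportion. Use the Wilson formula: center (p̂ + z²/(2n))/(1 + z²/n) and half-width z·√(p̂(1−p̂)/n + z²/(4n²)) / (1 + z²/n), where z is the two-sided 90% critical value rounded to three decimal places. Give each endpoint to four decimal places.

(0.1309, 0.2489)

p̂ = 21/115 = 0.18261; z = 1.645, so z² = 2.706025.
Denominator 1 + z²/n = 1 + 2.706025/115 = 1.023531.
Center = (0.18261 + 0.011765)/1.023531 = 0.18991.
Radicand: p̂(1−p̂)/n + z²/(4n²) = 0.001297937 + 0.000051154 = 0.001349091.
Half-width = z·√(radicand)/denom = 1.645·0.036730/1.023531 = 0.05903.
Interval: 0.18991 ± 0.05903 → (0.1309, 0.2489).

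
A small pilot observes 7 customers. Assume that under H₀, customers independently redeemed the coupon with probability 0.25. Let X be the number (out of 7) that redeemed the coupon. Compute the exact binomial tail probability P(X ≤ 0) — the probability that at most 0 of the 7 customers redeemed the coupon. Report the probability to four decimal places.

P = 0.1335

X ~ Binomial(n=7, p=0.25).
P(X ≤ 0) = C(7,0)·0.25^0·0.75^7.
= 0.133484 = 0.1335.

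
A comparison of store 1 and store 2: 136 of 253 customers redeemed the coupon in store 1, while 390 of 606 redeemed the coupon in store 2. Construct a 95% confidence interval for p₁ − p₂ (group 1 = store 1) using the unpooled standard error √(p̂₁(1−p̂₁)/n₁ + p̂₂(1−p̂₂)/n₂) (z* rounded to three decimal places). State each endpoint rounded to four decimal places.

p̂₁ = 136/253 = 0.53755, p̂₂ = 390/606 = 0.64356; p̂₁ − p̂₂ = -0.10601.
Unpooled SE = √(p̂₁(1−p̂₁)/n₁ + p̂₂(1−p̂₂)/n₂) = √(0.000982569 + 0.000378530) = 0.036893.
z* = 1.960 at the 95% level. Margin = 1.960·0.036893 = 0.07231.
So the interval runs from -0.1783 to -0.0337.

(-0.1783, -0.0337)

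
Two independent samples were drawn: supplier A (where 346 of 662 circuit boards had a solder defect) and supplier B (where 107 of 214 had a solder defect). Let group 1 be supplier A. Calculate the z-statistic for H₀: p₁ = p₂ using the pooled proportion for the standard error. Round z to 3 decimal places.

z = 0.577

Sample proportions: p̂₁ = 346/662 = 0.52266 and p̂₂ = 107/214 = 0.50000.
Pooled p̂ = (346+107)/(662+214) = 453/876 = 0.51712.
Pooled SE = √[0.2497068·0.00618347] ≈ 0.039294.
z = (p̂₁ − p̂₂)/SE = (0.52266 − 0.50000)/0.039294 = 0.02266/0.039294 = 0.577.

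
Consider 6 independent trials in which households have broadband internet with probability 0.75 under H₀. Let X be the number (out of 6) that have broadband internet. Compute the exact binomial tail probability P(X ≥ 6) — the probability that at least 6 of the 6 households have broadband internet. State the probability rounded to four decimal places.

P = 0.1780

X is binomial with n = 6 and p = 0.75.
P(X ≥ 6) = C(6,6)·0.75^6·0.25^0.
= 0.177979 = 0.1780.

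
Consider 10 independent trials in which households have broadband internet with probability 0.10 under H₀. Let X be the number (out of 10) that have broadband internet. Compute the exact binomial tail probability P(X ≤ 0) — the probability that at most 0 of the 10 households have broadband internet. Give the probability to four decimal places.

P = 0.3487

X ~ Binomial(n=10, p=0.10).
P(X ≤ 0) = C(10,0)·0.10^0·0.90^10.
= 0.348678 = 0.3487.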